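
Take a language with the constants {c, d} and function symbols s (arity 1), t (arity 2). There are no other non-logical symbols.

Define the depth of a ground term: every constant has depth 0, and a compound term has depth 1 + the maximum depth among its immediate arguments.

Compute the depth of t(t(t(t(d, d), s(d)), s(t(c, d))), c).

depth(t(d, d)) = 1 + max(0, 0) = 1
depth(s(d)) = 1 + depth(d) = 1 + 0 = 1
depth(t(t(d, d), s(d))) = 1 + max(1, 1) = 2
depth(t(c, d)) = 1 + max(0, 0) = 1
depth(s(t(c, d))) = 1 + depth(t(c, d)) = 1 + 1 = 2
depth(t(t(t(d, d), s(d)), s(t(c, d)))) = 1 + max(2, 2) = 3
depth(t(t(t(t(d, d), s(d)), s(t(c, d))), c)) = 1 + max(3, 0) = 4

4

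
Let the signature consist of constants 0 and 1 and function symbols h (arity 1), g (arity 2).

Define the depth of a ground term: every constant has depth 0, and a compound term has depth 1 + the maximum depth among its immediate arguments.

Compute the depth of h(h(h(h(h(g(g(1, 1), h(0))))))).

depth(g(1, 1)) = 1 + max(0, 0) = 1
depth(h(0)) = 1 + depth(0) = 1 + 0 = 1
depth(g(g(1, 1), h(0))) = 1 + max(1, 1) = 2
depth(h(g(g(1, 1), h(0)))) = 1 + depth(g(g(1, 1), h(0))) = 1 + 2 = 3
depth(h(h(g(g(1, 1), h(0))))) = 1 + depth(h(g(g(1, 1), h(0)))) = 1 + 3 = 4
depth(h(h(h(g(g(1, 1), h(0)))))) = 1 + depth(h(h(g(g(1, 1), h(0))))) = 1 + 4 = 5
depth(h(h(h(h(g(g(1, 1), h(0))))))) = 1 + depth(h(h(h(g(g(1, 1), h(0)))))) = 1 + 5 = 6
depth(h(h(h(h(h(g(g(1, 1), h(0)))))))) = 1 + depth(h(h(h(h(g(g(1, 1), h(0))))))) = 1 + 6 = 7

7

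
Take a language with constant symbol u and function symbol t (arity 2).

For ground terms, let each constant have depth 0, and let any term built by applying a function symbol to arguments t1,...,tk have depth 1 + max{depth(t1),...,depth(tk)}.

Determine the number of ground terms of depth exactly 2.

Let N_k = |{terms of depth ≤ k}|. Then N_0 = 1 and N_k = 1 + N_{k-1}^2 for k ≥ 1 (one summand per function symbol, arity giving the exponent).
N_0 = 1
N_1 = 1 + 1^2 = 2
N_2 = 1 + 2^2 = 5
Terms of depth exactly 2: N_2 − N_1 = 5 − 2 = 3.

3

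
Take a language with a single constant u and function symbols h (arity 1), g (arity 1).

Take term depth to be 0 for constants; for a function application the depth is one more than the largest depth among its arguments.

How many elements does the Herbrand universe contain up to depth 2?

7

Write N_k for the number of ground terms of depth ≤ k. A term of depth ≤ k is either a constant or a function symbol applied to arguments of depth ≤ k−1, so N_k = 1 + N_{k-1} + N_{k-1}.
N_0 = 1
N_1 = 1 + 1 + 1 = 3
N_2 = 1 + 3 + 3 = 7
Explicitly: u, h(u), h(h(u)), h(g(u)), g(u), g(h(u)), g(g(u)).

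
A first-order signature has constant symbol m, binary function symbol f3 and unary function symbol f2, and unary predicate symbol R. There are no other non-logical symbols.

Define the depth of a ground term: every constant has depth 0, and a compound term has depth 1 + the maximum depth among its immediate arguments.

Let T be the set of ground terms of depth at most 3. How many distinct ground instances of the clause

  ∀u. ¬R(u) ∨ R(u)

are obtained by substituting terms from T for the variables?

Ground terms of depth ≤ 3:
  Let N_k count ground terms of depth at most k. Each non-constant term of depth ≤ k is some function symbol applied to depth-≤(k−1) arguments, giving N_k = 1 + N_{k-1}^2 + N_{k-1}.
  N_0 = 1
  N_1 = 1 + 1^2 + 1 = 3
  N_2 = 1 + 3^2 + 3 = 13
  N_3 = 1 + 13^2 + 13 = 183
So there are 183 ground terms available for substitution.
There is 1 variable to instantiate (u),  occurring in at least one literal, so different choices give different ground instances.
Number of ground instances = 183.

183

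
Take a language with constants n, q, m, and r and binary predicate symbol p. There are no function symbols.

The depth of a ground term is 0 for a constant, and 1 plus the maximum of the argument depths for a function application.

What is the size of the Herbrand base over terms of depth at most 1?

16

First count ground terms of depth ≤ 1.
With no function symbols every ground term is a constant, so there are exactly 4 ground terms at every depth bound.
N_0 = 4
N_1 = 4
Explicitly: n, q, m, r.
So |H| = 4.
A ground atom is a predicate applied to a tuple of terms from H, so the count is the sum over predicates of |H|^arity:
  p: 4^2 = 16
Total ground atoms: 16.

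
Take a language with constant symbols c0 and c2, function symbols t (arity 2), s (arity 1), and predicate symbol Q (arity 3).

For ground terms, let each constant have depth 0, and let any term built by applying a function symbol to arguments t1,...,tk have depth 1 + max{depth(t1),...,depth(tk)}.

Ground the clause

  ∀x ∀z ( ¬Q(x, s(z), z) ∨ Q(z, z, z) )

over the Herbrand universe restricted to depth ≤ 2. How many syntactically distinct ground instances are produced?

Ground terms of depth ≤ 2:
  Let N_k = |{terms of depth ≤ k}|. Then N_0 = 2 and N_k = 2 + N_{k-1}^2 + N_{k-1} for k ≥ 1 (one summand per function symbol, arity giving the exponent).
  N_0 = 2
  N_1 = 2 + 2^2 + 2 = 8
  N_2 = 2 + 8^2 + 8 = 74
So there are 74 ground terms available for substitution.
Each of x, z ranges independently over the available ground terms, and distinct assignments produce distinct instances.
Number of ground instances = 74^2 = 5476.

5476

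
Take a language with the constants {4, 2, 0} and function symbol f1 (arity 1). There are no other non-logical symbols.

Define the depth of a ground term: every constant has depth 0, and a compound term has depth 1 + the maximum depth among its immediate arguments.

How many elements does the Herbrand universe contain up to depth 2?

9

Count level by level. With function symbols f1/1, the terms of depth ≤ k are the 3 constants together with each function applied to depth-≤(k−1) tuples, so N_k = 3 + N_{k-1}.
N_0 = 3
N_1 = 3 + 3 = 6
N_2 = 3 + 6 = 9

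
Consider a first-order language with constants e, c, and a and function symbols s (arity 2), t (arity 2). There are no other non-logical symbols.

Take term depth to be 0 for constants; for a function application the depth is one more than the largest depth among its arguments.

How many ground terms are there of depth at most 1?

21

Count level by level. With function symbols s/2, t/2, the terms of depth ≤ k are the 3 constants together with each function applied to depth-≤(k−1) tuples, so N_k = 3 + N_{k-1}^2 + N_{k-1}^2.
N_0 = 3
N_1 = 3 + 3^2 + 3^2 = 21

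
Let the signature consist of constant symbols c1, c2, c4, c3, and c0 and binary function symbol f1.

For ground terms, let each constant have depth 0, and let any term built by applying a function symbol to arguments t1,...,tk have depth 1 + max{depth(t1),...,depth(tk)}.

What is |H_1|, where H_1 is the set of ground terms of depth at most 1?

Let N_k count ground terms of depth at most k. Each non-constant term of depth ≤ k is some function symbol applied to depth-≤(k−1) arguments, giving N_k = 5 + N_{k-1}^2.
N_0 = 5
N_1 = 5 + 5^2 = 30

30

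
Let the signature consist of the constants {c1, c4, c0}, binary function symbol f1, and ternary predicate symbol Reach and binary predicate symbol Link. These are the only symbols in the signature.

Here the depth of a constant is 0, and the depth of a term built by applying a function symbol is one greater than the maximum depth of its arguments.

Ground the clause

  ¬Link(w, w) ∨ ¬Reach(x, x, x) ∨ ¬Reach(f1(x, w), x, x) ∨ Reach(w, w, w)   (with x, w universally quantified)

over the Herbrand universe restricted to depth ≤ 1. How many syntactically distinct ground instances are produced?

Ground terms of depth ≤ 1:
  If N_k denotes the number of depth-≤k ground terms, the 3 constants give N_0 = 3, and each function symbol of arity r contributes N_{k-1}^r new terms at level k: N_k = 3 + N_{k-1}^2.
  N_0 = 3
  N_1 = 3 + 3^2 = 12
  Explicitly: c1, c4, c0, f1(c1, c1), f1(c1, c4), f1(c1, c0), f1(c4, c1), f1(c4, c4), f1(c4, c0), f1(c0, c1), f1(c0, c4), f1(c0, c0).
So there are 12 ground terms available for substitution.
Each of x, w ranges independently over the available ground terms, and distinct assignments produce distinct instances.
Number of ground instances = 12^2 = 144.

144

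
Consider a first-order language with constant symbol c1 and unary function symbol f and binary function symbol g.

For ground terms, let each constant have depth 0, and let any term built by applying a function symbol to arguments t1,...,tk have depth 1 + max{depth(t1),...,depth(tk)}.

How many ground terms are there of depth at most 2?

Let N_k count ground terms of depth at most k. Each non-constant term of depth ≤ k is some function symbol applied to depth-≤(k−1) arguments, giving N_k = 1 + N_{k-1} + N_{k-1}^2.
N_0 = 1
N_1 = 1 + 1 + 1^2 = 3
N_2 = 1 + 3 + 3^2 = 13

13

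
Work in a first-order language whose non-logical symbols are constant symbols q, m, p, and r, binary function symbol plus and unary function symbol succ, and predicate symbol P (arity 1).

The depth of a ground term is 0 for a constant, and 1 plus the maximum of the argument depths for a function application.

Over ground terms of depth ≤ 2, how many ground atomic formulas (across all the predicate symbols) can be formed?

First count ground terms of depth ≤ 2.
If N_k denotes the number of depth-≤k ground terms, the 4 constants give N_0 = 4, and each function symbol of arity r contributes N_{k-1}^r new terms at level k: N_k = 4 + N_{k-1}^2 + N_{k-1}.
N_0 = 4
N_1 = 4 + 4^2 + 4 = 24
N_2 = 4 + 24^2 + 24 = 604
So |H| = 604.
Ground atoms are formed by filling each argument slot of a predicate with a term from H, so an r-ary predicate gives |H|^r atoms:
  P: 604
Total ground atoms: 604.

604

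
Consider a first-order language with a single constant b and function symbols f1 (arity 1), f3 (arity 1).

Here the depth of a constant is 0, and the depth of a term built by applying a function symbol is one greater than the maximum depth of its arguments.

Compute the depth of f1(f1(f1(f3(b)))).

depth(f3(b)) = 1 + depth(b) = 1 + 0 = 1
depth(f1(f3(b))) = 1 + depth(f3(b)) = 1 + 1 = 2
depth(f1(f1(f3(b)))) = 1 + depth(f1(f3(b))) = 1 + 2 = 3
depth(f1(f1(f1(f3(b))))) = 1 + depth(f1(f1(f3(b)))) = 1 + 3 = 4

4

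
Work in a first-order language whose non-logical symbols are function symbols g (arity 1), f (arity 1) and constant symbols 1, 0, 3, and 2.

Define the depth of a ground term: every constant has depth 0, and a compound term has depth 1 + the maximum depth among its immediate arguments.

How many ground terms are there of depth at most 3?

Let N_k = |{terms of depth ≤ k}|. Then N_0 = 4 and N_k = 4 + N_{k-1} + N_{k-1} for k ≥ 1 (one summand per function symbol, arity giving the exponent).
N_0 = 4
N_1 = 4 + 4 + 4 = 12
N_2 = 4 + 12 + 12 = 28
N_3 = 4 + 28 + 28 = 60

60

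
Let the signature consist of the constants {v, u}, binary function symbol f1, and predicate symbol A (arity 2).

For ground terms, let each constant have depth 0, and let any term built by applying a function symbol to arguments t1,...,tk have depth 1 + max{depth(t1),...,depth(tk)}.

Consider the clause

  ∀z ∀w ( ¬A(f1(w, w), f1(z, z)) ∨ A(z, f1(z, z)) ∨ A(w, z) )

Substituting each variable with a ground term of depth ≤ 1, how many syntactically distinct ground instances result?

Ground terms of depth ≤ 1:
  Let N_k = |{terms of depth ≤ k}|. Then N_0 = 2 and N_k = 2 + N_{k-1}^2 for k ≥ 1 (one summand per function symbol, arity giving the exponent).
  N_0 = 2
  N_1 = 2 + 2^2 = 6
  Explicitly: v, u, f1(v, v), f1(v, u), f1(u, v), f1(u, u).
So there are 6 ground terms available for substitution.
The body mentions every one of the 2 quantified variables; since ground terms form a free algebra, no two substitutions collapse to the same formula.
Number of ground instances = 6^2 = 36.

36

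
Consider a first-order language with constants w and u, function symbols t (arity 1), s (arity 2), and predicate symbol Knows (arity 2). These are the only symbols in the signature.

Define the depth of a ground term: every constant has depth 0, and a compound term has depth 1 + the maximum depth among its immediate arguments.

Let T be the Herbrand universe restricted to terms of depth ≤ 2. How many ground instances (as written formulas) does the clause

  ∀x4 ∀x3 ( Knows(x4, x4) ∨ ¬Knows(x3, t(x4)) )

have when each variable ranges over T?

Ground terms of depth ≤ 2:
  If N_k denotes the number of depth-≤k ground terms, the 2 constants give N_0 = 2, and each function symbol of arity r contributes N_{k-1}^r new terms at level k: N_k = 2 + N_{k-1} + N_{k-1}^2.
  N_0 = 2
  N_1 = 2 + 2 + 2^2 = 8
  N_2 = 2 + 8 + 8^2 = 74
So there are 74 ground terms available for substitution.
The body mentions every one of the 2 quantified variables; since ground terms form a free algebra, no two substitutions collapse to the same formula.
Number of ground instances = 74^2 = 5476.

5476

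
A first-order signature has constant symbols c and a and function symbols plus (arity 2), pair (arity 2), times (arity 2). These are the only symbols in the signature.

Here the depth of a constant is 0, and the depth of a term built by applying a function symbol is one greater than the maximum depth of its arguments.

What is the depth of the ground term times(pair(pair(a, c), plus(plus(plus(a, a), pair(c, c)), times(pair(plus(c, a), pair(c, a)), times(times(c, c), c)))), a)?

depth(pair(a, c)) = 1 + max(0, 0) = 1
depth(plus(a, a)) = 1 + max(0, 0) = 1
depth(pair(c, c)) = 1 + max(0, 0) = 1
depth(plus(plus(a, a), pair(c, c))) = 1 + max(1, 1) = 2
depth(plus(c, a)) = 1 + max(0, 0) = 1
depth(pair(c, a)) = 1 + max(0, 0) = 1
depth(pair(plus(c, a), pair(c, a))) = 1 + max(1, 1) = 2
depth(times(c, c)) = 1 + max(0, 0) = 1
depth(times(times(c, c), c)) = 1 + max(1, 0) = 2
depth(times(pair(plus(c, a), pair(c, a)), times(times(c, c), c))) = 1 + max(2, 2) = 3
depth(plus(plus(plus(a, a), pair(c, c)), times(pair(plus(c, a), pair(c, a)), times(times(c, c), c)))) = 1 + max(2, 3) = 4
depth(pair(pair(a, c), plus(plus(plus(a, a), pair(c, c)), times(pair(plus(c, a), pair(c, a)), times(times(c, c), c))))) = 1 + max(1, 4) = 5
depth(times(pair(pair(a, c), plus(plus(plus(a, a), pair(c, c)), times(pair(plus(c, a), pair(c, a)), times(times(c, c), c)))), a)) = 1 + max(5, 0) = 6

6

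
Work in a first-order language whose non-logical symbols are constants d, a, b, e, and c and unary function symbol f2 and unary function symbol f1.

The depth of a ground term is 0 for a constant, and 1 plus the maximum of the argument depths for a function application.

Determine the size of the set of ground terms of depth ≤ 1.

15

Let N_k count ground terms of depth at most k. Each non-constant term of depth ≤ k is some function symbol applied to depth-≤(k−1) arguments, giving N_k = 5 + N_{k-1} + N_{k-1}.
N_0 = 5
N_1 = 5 + 5 + 5 = 15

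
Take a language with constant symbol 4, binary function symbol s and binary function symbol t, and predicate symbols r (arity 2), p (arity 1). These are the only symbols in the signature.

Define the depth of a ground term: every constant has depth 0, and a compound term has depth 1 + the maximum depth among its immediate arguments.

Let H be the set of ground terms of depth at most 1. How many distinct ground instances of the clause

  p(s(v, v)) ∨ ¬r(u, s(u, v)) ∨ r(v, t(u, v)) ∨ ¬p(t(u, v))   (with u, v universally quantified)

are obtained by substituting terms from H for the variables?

Ground terms of depth ≤ 1:
  Write N_k for the number of ground terms of depth ≤ k. A term of depth ≤ k is either a constant or a function symbol applied to arguments of depth ≤ k−1, so N_k = 1 + N_{k-1}^2 + N_{k-1}^2.
  N_0 = 1
  N_1 = 1 + 1^2 + 1^2 = 3
So there are 3 ground terms available for substitution.
The clause has 2 distinct variables (u, v), each appearing in the body. In the free term algebra distinct substitutions yield syntactically distinct ground instances.
Number of ground instances = 3^2 = 9.

9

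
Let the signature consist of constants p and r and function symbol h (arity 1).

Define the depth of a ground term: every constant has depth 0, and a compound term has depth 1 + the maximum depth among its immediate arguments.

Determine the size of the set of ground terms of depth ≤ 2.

6

Count level by level. With function symbols h/1, the terms of depth ≤ k are the 2 constants together with each function applied to depth-≤(k−1) tuples, so N_k = 2 + N_{k-1}.
N_0 = 2
N_1 = 2 + 2 = 4
N_2 = 2 + 4 = 6
Explicitly: p, r, h(p), h(r), h(h(p)), h(h(r)).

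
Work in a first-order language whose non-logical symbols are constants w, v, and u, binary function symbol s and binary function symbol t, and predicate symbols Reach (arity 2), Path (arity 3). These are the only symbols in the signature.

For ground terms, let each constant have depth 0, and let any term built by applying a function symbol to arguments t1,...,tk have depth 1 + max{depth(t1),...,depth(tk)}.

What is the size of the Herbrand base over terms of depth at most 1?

9702

First count ground terms of depth ≤ 1.
Let N_k count ground terms of depth at most k. Each non-constant term of depth ≤ k is some function symbol applied to depth-≤(k−1) arguments, giving N_k = 3 + N_{k-1}^2 + N_{k-1}^2.
N_0 = 3
N_1 = 3 + 3^2 + 3^2 = 21
So |H| = 21.
For each predicate symbol, the number of ground atoms is |H| raised to its arity; summing:
  Reach: 21^2 = 441;  Path: 21^3 = 9261
Total ground atoms: 441 + 9261 = 9702.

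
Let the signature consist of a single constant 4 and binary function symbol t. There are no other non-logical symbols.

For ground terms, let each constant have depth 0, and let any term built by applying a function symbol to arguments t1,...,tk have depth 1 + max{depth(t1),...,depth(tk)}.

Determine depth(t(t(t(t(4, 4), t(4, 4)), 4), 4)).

depth(t(4, 4)) = 1 + max(0, 0) = 1
depth(t(t(4, 4), t(4, 4))) = 1 + max(1, 1) = 2
depth(t(t(t(4, 4), t(4, 4)), 4)) = 1 + max(2, 0) = 3
depth(t(t(t(t(4, 4), t(4, 4)), 4), 4)) = 1 + max(3, 0) = 4

4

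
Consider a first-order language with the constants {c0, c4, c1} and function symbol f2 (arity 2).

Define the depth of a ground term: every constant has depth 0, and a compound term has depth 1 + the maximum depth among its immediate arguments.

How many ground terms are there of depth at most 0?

If N_k denotes the number of depth-≤k ground terms, the 3 constants give N_0 = 3, and each function symbol of arity r contributes N_{k-1}^r new terms at level k: N_k = 3 + N_{k-1}^2.
N_0 = 3
Explicitly: c0, c4, c1.

3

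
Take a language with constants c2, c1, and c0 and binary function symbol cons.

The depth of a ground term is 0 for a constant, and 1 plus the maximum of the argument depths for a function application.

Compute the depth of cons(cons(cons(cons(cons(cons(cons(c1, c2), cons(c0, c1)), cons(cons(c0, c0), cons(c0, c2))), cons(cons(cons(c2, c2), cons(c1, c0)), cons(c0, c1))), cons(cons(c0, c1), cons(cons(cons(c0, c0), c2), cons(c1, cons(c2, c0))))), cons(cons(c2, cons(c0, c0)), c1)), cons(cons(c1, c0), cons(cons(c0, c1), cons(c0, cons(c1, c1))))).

7

depth(cons(c1, c2)) = 1 + max(0, 0) = 1
depth(cons(c0, c1)) = 1 + max(0, 0) = 1
depth(cons(cons(c1, c2), cons(c0, c1))) = 1 + max(1, 1) = 2
depth(cons(c0, c0)) = 1 + max(0, 0) = 1
depth(cons(c0, c2)) = 1 + max(0, 0) = 1
depth(cons(cons(c0, c0), cons(c0, c2))) = 1 + max(1, 1) = 2
depth(cons(cons(cons(c1, c2), cons(c0, c1)), cons(cons(c0, c0), cons(c0, c2)))) = 1 + max(2, 2) = 3
depth(cons(c2, c2)) = 1 + max(0, 0) = 1
depth(cons(c1, c0)) = 1 + max(0, 0) = 1
depth(cons(cons(c2, c2), cons(c1, c0))) = 1 + max(1, 1) = 2
depth(cons(cons(cons(c2, c2), cons(c1, c0)), cons(c0, c1))) = 1 + max(2, 1) = 3
depth(cons(cons(cons(cons(c1, c2), cons(c0, c1)), cons(cons(c0, c0), cons(c0, c2))), cons(cons(cons(c2, c2), cons(c1, c0)), cons(c0, c1)))) = 1 + max(3, 3) = 4
depth(cons(cons(c0, c0), c2)) = 1 + max(1, 0) = 2
depth(cons(c2, c0)) = 1 + max(0, 0) = 1
depth(cons(c1, cons(c2, c0))) = 1 + max(0, 1) = 2
depth(cons(cons(cons(c0, c0), c2), cons(c1, cons(c2, c0)))) = 1 + max(2, 2) = 3
depth(cons(cons(c0, c1), cons(cons(cons(c0, c0), c2), cons(c1, cons(c2, c0))))) = 1 + max(1, 3) = 4
depth(cons(cons(cons(cons(cons(c1, c2), cons(c0, c1)), cons(cons(c0, c0), cons(c0, c2))), cons(cons(cons(c2, c2), cons(c1, c0)), cons(c0, c1))), cons(cons(c0, c1), cons(cons(cons(c0, c0), c2), cons(c1, cons(c2, c0)))))) = 1 + max(4, 4) = 5
depth(cons(c2, cons(c0, c0))) = 1 + max(0, 1) = 2
depth(cons(cons(c2, cons(c0, c0)), c1)) = 1 + max(2, 0) = 3
depth(cons(cons(cons(cons(cons(cons(c1, c2), cons(c0, c1)), cons(cons(c0, c0), cons(c0, c2))), cons(cons(cons(c2, c2), cons(c1, c0)), cons(c0, c1))), cons(cons(c0, c1), cons(cons(cons(c0, c0), c2), cons(c1, cons(c2, c0))))), cons(cons(c2, cons(c0, c0)), c1))) = 1 + max(5, 3) = 6
depth(cons(c1, c1)) = 1 + max(0, 0) = 1
depth(cons(c0, cons(c1, c1))) = 1 + max(0, 1) = 2
depth(cons(cons(c0, c1), cons(c0, cons(c1, c1)))) = 1 + max(1, 2) = 3
depth(cons(cons(c1, c0), cons(cons(c0, c1), cons(c0, cons(c1, c1))))) = 1 + max(1, 3) = 4
depth(cons(cons(cons(cons(cons(cons(cons(c1, c2), cons(c0, c1)), cons(cons(c0, c0), cons(c0, c2))), cons(cons(cons(c2, c2), cons(c1, c0)), cons(c0, c1))), cons(cons(c0, c1), cons(cons(cons(c0, c0), c2), cons(c1, cons(c2, c0))))), cons(cons(c2, cons(c0, c0)), c1)), cons(cons(c1, c0), cons(cons(c0, c1), cons(c0, cons(c1, c1)))))) = 1 + max(6, 4) = 7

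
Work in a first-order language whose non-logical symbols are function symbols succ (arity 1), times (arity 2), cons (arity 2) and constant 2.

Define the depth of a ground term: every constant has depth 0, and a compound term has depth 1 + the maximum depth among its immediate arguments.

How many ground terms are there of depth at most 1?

Let N_k count ground terms of depth at most k. Each non-constant term of depth ≤ k is some function symbol applied to depth-≤(k−1) arguments, giving N_k = 1 + N_{k-1} + N_{k-1}^2 + N_{k-1}^2.
N_0 = 1
N_1 = 1 + 1 + 1^2 + 1^2 = 4
Explicitly: 2, succ(2), times(2, 2), cons(2, 2).

4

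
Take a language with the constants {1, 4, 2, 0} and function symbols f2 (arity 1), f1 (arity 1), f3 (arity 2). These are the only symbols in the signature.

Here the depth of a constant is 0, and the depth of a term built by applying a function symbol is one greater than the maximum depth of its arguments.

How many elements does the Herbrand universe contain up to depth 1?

If N_k denotes the number of depth-≤k ground terms, the 4 constants give N_0 = 4, and each function symbol of arity r contributes N_{k-1}^r new terms at level k: N_k = 4 + N_{k-1} + N_{k-1} + N_{k-1}^2.
N_0 = 4
N_1 = 4 + 4 + 4 + 4^2 = 28

28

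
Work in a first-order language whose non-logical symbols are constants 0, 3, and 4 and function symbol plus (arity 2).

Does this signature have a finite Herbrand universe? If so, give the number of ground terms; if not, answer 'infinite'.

The signature has at least one function symbol (plus, arity 2) and at least one constant (0).
Iterating plus gives infinitely many distinct ground terms: 0, plus(0, 0), plus(plus(0, 0), plus(0, 0)), ...
So the Herbrand universe is infinite.

infinite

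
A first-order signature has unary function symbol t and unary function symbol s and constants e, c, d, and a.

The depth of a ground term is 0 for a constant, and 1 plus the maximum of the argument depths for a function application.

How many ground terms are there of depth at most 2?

28

Write N_k for the number of ground terms of depth ≤ k. A term of depth ≤ k is either a constant or a function symbol applied to arguments of depth ≤ k−1, so N_k = 4 + N_{k-1} + N_{k-1}.
N_0 = 4
N_1 = 4 + 4 + 4 = 12
N_2 = 4 + 12 + 12 = 28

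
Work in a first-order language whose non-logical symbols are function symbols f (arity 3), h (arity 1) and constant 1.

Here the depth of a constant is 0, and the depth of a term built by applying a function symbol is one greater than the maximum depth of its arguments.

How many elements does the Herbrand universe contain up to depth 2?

Write N_k for the number of ground terms of depth ≤ k. A term of depth ≤ k is either a constant or a function symbol applied to arguments of depth ≤ k−1, so N_k = 1 + N_{k-1}^3 + N_{k-1}.
N_0 = 1
N_1 = 1 + 1^3 + 1 = 3
N_2 = 1 + 3^3 + 3 = 31

31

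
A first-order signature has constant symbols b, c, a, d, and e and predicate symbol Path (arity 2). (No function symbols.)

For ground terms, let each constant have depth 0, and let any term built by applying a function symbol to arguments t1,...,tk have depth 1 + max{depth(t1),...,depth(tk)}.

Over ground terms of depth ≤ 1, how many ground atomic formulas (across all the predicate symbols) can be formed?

First count ground terms of depth ≤ 1.
With no function symbols every ground term is a constant, so there are exactly 5 ground terms at every depth bound.
N_0 = 5
N_1 = 5
Explicitly: b, c, a, d, e.
So |H| = 5.
For each predicate symbol, the number of ground atoms is |H| raised to its arity; summing:
  Path: 5^2 = 25
Total ground atoms: 25.

25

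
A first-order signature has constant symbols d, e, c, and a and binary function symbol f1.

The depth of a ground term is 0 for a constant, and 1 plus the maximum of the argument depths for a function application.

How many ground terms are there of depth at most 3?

Count level by level. With function symbols f1/2, the terms of depth ≤ k are the 4 constants together with each function applied to depth-≤(k−1) tuples, so N_k = 4 + N_{k-1}^2.
N_0 = 4
N_1 = 4 + 4^2 = 20
N_2 = 4 + 20^2 = 404
N_3 = 4 + 404^2 = 163220

163220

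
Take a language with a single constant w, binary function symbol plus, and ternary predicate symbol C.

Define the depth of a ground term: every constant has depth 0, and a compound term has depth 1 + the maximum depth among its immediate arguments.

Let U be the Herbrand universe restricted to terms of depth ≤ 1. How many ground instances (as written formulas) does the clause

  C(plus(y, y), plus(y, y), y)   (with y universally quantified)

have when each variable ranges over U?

Ground terms of depth ≤ 1:
  If N_k denotes the number of depth-≤k ground terms, the 1 constant gives N_0 = 1, and each function symbol of arity r contributes N_{k-1}^r new terms at level k: N_k = 1 + N_{k-1}^2.
  N_0 = 1
  N_1 = 1 + 1^2 = 2
  Explicitly: w, plus(w, w).
So there are 2 ground terms available for substitution.
The body mentions the single quantified variable y; since ground terms form a free algebra, no two substitutions collapse to the same formula.
Number of ground instances = 2.

2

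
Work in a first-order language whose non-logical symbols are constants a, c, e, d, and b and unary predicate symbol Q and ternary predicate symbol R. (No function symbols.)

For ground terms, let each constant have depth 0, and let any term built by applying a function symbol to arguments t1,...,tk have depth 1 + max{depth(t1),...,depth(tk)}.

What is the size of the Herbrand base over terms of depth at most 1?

130

First count ground terms of depth ≤ 1.
With no function symbols every ground term is a constant, so there are exactly 5 ground terms at every depth bound.
N_0 = 5
N_1 = 5
So |H| = 5.
Each predicate of arity r yields |H|^r ground atoms (one per choice of an r-tuple from H):
  Q: 5;  R: 5^3 = 125
Total ground atoms: 5 + 125 = 130.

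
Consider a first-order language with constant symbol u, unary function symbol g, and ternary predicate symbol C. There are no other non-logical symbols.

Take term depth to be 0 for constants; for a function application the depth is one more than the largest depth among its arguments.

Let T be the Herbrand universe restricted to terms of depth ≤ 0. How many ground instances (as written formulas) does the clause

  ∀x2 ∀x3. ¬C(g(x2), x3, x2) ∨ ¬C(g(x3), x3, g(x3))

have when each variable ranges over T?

1

Ground terms of depth ≤ 0:
  Let N_k = |{terms of depth ≤ k}|. Then N_0 = 1 and N_k = 1 + N_{k-1} for k ≥ 1 (one summand per function symbol, arity giving the exponent).
  N_0 = 1
  Explicitly: u.
So there is exactly 1 ground term available for substitution.
Each of x2, x3 ranges independently over the available ground terms, and distinct assignments produce distinct instances.
Number of ground instances = 1^2 = 1.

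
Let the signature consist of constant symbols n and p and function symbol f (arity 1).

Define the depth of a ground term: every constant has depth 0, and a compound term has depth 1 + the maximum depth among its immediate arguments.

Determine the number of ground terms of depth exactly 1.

Count level by level. With function symbols f/1, the terms of depth ≤ k are the 2 constants together with each function applied to depth-≤(k−1) tuples, so N_k = 2 + N_{k-1}.
N_0 = 2
N_1 = 2 + 2 = 4
Terms of depth exactly 1: N_1 − N_0 = 4 − 2 = 2.

2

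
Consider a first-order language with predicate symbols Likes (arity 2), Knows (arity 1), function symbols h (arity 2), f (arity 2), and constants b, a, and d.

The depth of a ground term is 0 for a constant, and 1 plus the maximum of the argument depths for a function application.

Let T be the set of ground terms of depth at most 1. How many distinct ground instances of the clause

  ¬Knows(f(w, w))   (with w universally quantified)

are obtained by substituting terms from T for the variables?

21

Ground terms of depth ≤ 1:
  Count level by level. With function symbols h/2, f/2, the terms of depth ≤ k are the 3 constants together with each function applied to depth-≤(k−1) tuples, so N_k = 3 + N_{k-1}^2 + N_{k-1}^2.
  N_0 = 3
  N_1 = 3 + 3^2 + 3^2 = 21
So there are 21 ground terms available for substitution.
There is 1 variable to instantiate (w),  occurring in at least one literal, so different choices give different ground instances.
Number of ground instances = 21.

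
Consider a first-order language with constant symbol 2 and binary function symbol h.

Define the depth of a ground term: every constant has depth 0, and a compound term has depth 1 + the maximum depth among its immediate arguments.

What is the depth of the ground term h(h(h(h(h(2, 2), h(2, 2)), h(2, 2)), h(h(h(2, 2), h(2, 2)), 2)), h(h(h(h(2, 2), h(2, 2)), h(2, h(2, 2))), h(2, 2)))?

5

depth(h(2, 2)) = 1 + max(0, 0) = 1
depth(h(h(2, 2), h(2, 2))) = 1 + max(1, 1) = 2
depth(h(h(h(2, 2), h(2, 2)), h(2, 2))) = 1 + max(2, 1) = 3
depth(h(h(h(2, 2), h(2, 2)), 2)) = 1 + max(2, 0) = 3
depth(h(h(h(h(2, 2), h(2, 2)), h(2, 2)), h(h(h(2, 2), h(2, 2)), 2))) = 1 + max(3, 3) = 4
depth(h(2, h(2, 2))) = 1 + max(0, 1) = 2
depth(h(h(h(2, 2), h(2, 2)), h(2, h(2, 2)))) = 1 + max(2, 2) = 3
depth(h(h(h(h(2, 2), h(2, 2)), h(2, h(2, 2))), h(2, 2))) = 1 + max(3, 1) = 4
depth(h(h(h(h(h(2, 2), h(2, 2)), h(2, 2)), h(h(h(2, 2), h(2, 2)), 2)), h(h(h(h(2, 2), h(2, 2)), h(2, h(2, 2))), h(2, 2)))) = 1 + max(4, 4) = 5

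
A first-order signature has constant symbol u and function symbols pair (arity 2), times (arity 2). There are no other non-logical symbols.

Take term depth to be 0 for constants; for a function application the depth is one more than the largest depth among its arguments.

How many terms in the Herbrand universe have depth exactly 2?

16

Write N_k for the number of ground terms of depth ≤ k. A term of depth ≤ k is either a constant or a function symbol applied to arguments of depth ≤ k−1, so N_k = 1 + N_{k-1}^2 + N_{k-1}^2.
N_0 = 1
N_1 = 1 + 1^2 + 1^2 = 3
N_2 = 1 + 3^2 + 3^2 = 19
Terms of depth exactly 2: N_2 − N_1 = 19 − 3 = 16.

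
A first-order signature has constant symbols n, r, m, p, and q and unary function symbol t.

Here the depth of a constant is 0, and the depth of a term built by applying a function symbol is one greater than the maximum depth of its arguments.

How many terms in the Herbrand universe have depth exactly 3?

5

Let N_k count ground terms of depth at most k. Each non-constant term of depth ≤ k is some function symbol applied to depth-≤(k−1) arguments, giving N_k = 5 + N_{k-1}.
N_0 = 5
N_1 = 5 + 5 = 10
N_2 = 5 + 10 = 15
N_3 = 5 + 15 = 20
Terms of depth exactly 3: N_3 − N_2 = 20 − 15 = 5.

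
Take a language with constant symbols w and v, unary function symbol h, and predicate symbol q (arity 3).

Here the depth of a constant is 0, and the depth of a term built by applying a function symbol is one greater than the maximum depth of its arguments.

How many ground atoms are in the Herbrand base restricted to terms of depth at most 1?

First count ground terms of depth ≤ 1.
Let N_k = |{terms of depth ≤ k}|. Then N_0 = 2 and N_k = 2 + N_{k-1} for k ≥ 1 (one summand per function symbol, arity giving the exponent).
N_0 = 2
N_1 = 2 + 2 = 4
Explicitly: w, v, h(w), h(v).
So |H| = 4.
For each predicate symbol, the number of ground atoms is |H| raised to its arity; summing:
  q: 4^3 = 64
Total ground atoms: 64.

64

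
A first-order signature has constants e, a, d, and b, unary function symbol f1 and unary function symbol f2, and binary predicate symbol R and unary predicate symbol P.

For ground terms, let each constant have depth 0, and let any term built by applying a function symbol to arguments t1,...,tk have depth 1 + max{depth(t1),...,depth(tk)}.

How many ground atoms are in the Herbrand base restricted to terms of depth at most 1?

156

First count ground terms of depth ≤ 1.
If N_k denotes the number of depth-≤k ground terms, the 4 constants give N_0 = 4, and each function symbol of arity r contributes N_{k-1}^r new terms at level k: N_k = 4 + N_{k-1} + N_{k-1}.
N_0 = 4
N_1 = 4 + 4 + 4 = 12
Explicitly: e, a, d, b, f1(e), f1(a), f1(d), f1(b), f2(e), f2(a), f2(d), f2(b).
So |H| = 12.
Ground atoms are formed by filling each argument slot of a predicate with a term from H, so an r-ary predicate gives |H|^r atoms:
  R: 12^2 = 144;  P: 12
Total ground atoms: 144 + 12 = 156.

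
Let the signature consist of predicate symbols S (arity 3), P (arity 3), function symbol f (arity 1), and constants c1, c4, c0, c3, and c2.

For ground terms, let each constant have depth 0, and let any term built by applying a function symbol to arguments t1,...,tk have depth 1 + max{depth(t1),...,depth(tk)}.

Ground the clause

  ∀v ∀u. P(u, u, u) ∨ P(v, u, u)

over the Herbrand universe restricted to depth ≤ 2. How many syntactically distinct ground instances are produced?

Ground terms of depth ≤ 2:
  Let N_k = |{terms of depth ≤ k}|. Then N_0 = 5 and N_k = 5 + N_{k-1} for k ≥ 1 (one summand per function symbol, arity giving the exponent).
  N_0 = 5
  N_1 = 5 + 5 = 10
  N_2 = 5 + 10 = 15
So there are 15 ground terms available for substitution.
The body mentions every one of the 2 quantified variables; since ground terms form a free algebra, no two substitutions collapse to the same formula.
Number of ground instances = 15^2 = 225.

225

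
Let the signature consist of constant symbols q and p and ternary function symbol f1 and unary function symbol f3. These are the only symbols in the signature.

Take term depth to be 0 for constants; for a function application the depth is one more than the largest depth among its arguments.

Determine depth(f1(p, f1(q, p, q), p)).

2

depth(f1(q, p, q)) = 1 + max(0, 0, 0) = 1
depth(f1(p, f1(q, p, q), p)) = 1 + max(0, 1, 0) = 2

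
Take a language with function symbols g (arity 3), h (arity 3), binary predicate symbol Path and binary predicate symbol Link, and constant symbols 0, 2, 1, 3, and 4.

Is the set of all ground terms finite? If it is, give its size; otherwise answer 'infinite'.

infinite

The signature has at least one function symbol (g, arity 3) and at least one constant (0).
Iterating g gives infinitely many distinct ground terms: 0, g(0, 0, 0), g(g(0, 0, 0), g(0, 0, 0), g(0, 0, 0)), ...
So the Herbrand universe is infinite.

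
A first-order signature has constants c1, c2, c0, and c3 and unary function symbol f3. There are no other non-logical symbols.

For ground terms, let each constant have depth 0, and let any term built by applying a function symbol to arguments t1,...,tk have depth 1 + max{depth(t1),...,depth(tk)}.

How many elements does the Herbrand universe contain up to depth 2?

12

Let N_k count ground terms of depth at most k. Each non-constant term of depth ≤ k is some function symbol applied to depth-≤(k−1) arguments, giving N_k = 4 + N_{k-1}.
N_0 = 4
N_1 = 4 + 4 = 8
N_2 = 4 + 8 = 12
Explicitly: c1, c2, c0, c3, f3(c1), f3(c2), f3(c0), f3(c3), f3(f3(c1)), f3(f3(c2)), f3(f3(c0)), f3(f3(c3)).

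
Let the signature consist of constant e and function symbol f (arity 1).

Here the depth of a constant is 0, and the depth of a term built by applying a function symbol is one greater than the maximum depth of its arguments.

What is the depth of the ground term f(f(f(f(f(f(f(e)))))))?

7

depth(f(e)) = 1 + depth(e) = 1 + 0 = 1
depth(f(f(e))) = 1 + depth(f(e)) = 1 + 1 = 2
depth(f(f(f(e)))) = 1 + depth(f(f(e))) = 1 + 2 = 3
depth(f(f(f(f(e))))) = 1 + depth(f(f(f(e)))) = 1 + 3 = 4
depth(f(f(f(f(f(e)))))) = 1 + depth(f(f(f(f(e))))) = 1 + 4 = 5
depth(f(f(f(f(f(f(e))))))) = 1 + depth(f(f(f(f(f(e)))))) = 1 + 5 = 6
depth(f(f(f(f(f(f(f(e)))))))) = 1 + depth(f(f(f(f(f(f(e))))))) = 1 + 6 = 7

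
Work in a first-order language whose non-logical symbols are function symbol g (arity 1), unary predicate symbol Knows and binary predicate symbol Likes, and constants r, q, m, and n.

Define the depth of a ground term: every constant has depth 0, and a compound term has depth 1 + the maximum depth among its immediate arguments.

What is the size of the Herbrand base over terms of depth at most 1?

First count ground terms of depth ≤ 1.
Count level by level. With function symbols g/1, the terms of depth ≤ k are the 4 constants together with each function applied to depth-≤(k−1) tuples, so N_k = 4 + N_{k-1}.
N_0 = 4
N_1 = 4 + 4 = 8
Explicitly: r, q, m, n, g(r), g(q), g(m), g(n).
So |H| = 8.
For each predicate symbol, the number of ground atoms is |H| raised to its arity; summing:
  Knows: 8;  Likes: 8^2 = 64
Total ground atoms: 8 + 64 = 72.

72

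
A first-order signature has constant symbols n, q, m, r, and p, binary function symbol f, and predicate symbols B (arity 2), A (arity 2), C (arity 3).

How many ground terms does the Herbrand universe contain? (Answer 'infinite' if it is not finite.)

infinite

The signature has at least one function symbol (f, arity 2) and at least one constant (n).
Iterating f gives infinitely many distinct ground terms: n, f(n, n), f(f(n, n), f(n, n)), ...
So the Herbrand universe is infinite.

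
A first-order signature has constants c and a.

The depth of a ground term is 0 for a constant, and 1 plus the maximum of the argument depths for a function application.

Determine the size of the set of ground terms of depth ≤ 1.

With no function symbols every ground term is a constant, so there are exactly 2 ground terms at every depth bound.
N_0 = 2
N_1 = 2
Explicitly: c, a.

2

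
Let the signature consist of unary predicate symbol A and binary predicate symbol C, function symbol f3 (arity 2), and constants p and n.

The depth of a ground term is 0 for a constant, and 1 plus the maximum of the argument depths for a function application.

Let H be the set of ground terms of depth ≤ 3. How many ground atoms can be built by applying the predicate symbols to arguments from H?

2092362

First count ground terms of depth ≤ 3.
If N_k denotes the number of depth-≤k ground terms, the 2 constants give N_0 = 2, and each function symbol of arity r contributes N_{k-1}^r new terms at level k: N_k = 2 + N_{k-1}^2.
N_0 = 2
N_1 = 2 + 2^2 = 6
N_2 = 2 + 6^2 = 38
N_3 = 2 + 38^2 = 1446
So |H| = 1446.
For each predicate symbol, the number of ground atoms is |H| raised to its arity; summing:
  A: 1446;  C: 1446^2 = 2090916
Total ground atoms: 1446 + 2090916 = 2092362.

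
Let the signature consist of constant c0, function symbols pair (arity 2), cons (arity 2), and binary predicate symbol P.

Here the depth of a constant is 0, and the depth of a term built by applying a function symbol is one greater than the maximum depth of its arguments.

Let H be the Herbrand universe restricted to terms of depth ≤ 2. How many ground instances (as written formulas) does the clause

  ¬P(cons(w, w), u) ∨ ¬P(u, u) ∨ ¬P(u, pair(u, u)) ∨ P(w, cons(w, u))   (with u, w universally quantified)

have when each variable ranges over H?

361

Ground terms of depth ≤ 2:
  Let N_k count ground terms of depth at most k. Each non-constant term of depth ≤ k is some function symbol applied to depth-≤(k−1) arguments, giving N_k = 1 + N_{k-1}^2 + N_{k-1}^2.
  N_0 = 1
  N_1 = 1 + 1^2 + 1^2 = 3
  N_2 = 1 + 3^2 + 3^2 = 19
So there are 19 ground terms available for substitution.
The body mentions every one of the 2 quantified variables; since ground terms form a free algebra, no two substitutions collapse to the same formula.
Number of ground instances = 19^2 = 361.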